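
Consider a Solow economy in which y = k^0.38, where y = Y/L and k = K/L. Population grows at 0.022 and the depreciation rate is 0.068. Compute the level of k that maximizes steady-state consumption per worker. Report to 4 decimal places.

The effective depreciation rate is n + δ = 0.022 + 0.068 = 0.09.
At the golden rule the marginal product of capital equals n+δ: 0.38·k^(0.38−1) = 0.09. Solving, k_gold = (0.38/0.09)^(1/0.62) ≈ 10.2079.

k_gold ≈ 10.2079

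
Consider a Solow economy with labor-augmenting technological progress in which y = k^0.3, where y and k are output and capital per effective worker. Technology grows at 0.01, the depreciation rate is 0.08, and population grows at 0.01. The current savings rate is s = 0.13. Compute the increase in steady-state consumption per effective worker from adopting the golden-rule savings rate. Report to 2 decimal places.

Break-even investment rate: n + g + δ = 0.01 + 0.01 + 0.08 = 0.1.
Current steady state (s = 0.13): k* = (0.13/0.1)^(1/0.7) ≈ 1.4547, y* = 1.4547^0.3 ≈ 1.1190, c* = (1−0.13)·1.1190 ≈ 0.9735.
Golden rule sets MPK = n+g+δ: 0.3·k^(0.3−1) = 0.1, so k_gold = (0.3/0.1)^(1/0.7) ≈ 4.8040.
y_gold = 4.8040^0.3 ≈ 1.6013, c_gold = y_gold − 0.1·k_gold ≈ 1.1209.
Gain: Δc = 1.1209 − 0.9735 ≈ 0.1474.

Δc ≈ 0.15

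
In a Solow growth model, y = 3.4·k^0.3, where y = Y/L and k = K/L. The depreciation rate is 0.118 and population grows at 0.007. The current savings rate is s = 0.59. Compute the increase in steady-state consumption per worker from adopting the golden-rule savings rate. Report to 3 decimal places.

Break-even investment rate: n + δ = 0.007 + 0.118 = 0.125.
Current steady state (s = 0.59): k* = (0.59·3.4/0.125)^(1/0.7) ≈ 52.7266, y* = 3.4·52.7266^0.3 ≈ 11.1709, c* = (1−0.59)·11.1709 ≈ 4.5801.
Setting f'(k) = n+δ gives 0.3·3.4·k^(0.3−1) = 0.125, hence k_gold = (0.3·3.4/0.125)^(1/0.7) ≈ 20.0639.
y_gold = 3.4·20.0639^0.3 ≈ 8.3599, c_gold = y_gold − 0.125·k_gold ≈ 5.8520.
Gain: Δc = 5.8520 − 4.5801 ≈ 1.2719.

Δc ≈ 1.272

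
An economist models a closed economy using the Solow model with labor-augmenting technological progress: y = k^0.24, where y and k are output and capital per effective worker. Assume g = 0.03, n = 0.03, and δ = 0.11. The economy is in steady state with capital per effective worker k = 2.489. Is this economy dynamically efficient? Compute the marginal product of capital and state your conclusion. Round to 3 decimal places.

n + g + δ = 0.03 + 0.03 + 0.11 = 0.17.
MPK = 0.24·k^(0.24−1) = 0.24·2.489^(-0.76) ≈ 0.1200.
MPK < 0.17, so the economy is dynamically inefficient (over-saving).

dynamically inefficient; MPK ≈ 0.120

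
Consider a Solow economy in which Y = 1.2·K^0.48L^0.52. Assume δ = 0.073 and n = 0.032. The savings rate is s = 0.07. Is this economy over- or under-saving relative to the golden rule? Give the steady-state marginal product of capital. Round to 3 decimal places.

under-saving; MPK ≈ 0.720

The effective depreciation rate is n + δ = 0.032 + 0.073 = 0.105.
Steady-state k*: s·A·k^0.48 = 0.105·k gives k* = (0.07·1.2/0.105)^(1/0.52) ≈ 0.6511.
MPK = 0.48·1.2·0.6511^(-0.52) ≈ 0.7200.
MPK > n+δ = 0.105, so the economy is dynamically efficient (under-saving).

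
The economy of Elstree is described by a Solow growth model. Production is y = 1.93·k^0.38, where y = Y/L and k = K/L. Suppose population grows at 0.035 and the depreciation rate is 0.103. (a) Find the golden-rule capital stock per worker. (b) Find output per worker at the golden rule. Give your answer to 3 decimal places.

(a) k_gold ≈ 14.794; (b) y_gold ≈ 5.373

Capital per worker breaks even when investment replaces (n + δ)·k; here n + δ = 0.138.
At the golden rule the marginal product of capital equals n+δ: 0.38·1.93·k^(0.38−1) = 0.138. Solving, k_gold = (0.38·1.93/0.138)^(1/0.62) ≈ 14.7945.
y_gold = 1.93·14.7945^0.38 ≈ 5.3727.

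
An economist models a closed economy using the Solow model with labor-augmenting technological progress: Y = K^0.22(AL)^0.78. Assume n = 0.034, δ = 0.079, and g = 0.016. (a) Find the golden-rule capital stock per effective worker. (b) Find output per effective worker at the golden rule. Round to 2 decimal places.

Break-even investment rate: n + g + δ = 0.034 + 0.016 + 0.079 = 0.129.
Golden rule sets MPK = n+g+δ: 0.22·k^(0.22−1) = 0.129, so k_gold = (0.22/0.129)^(1/0.78) ≈ 1.9825.
y_gold = 1.9825^0.22 ≈ 1.1625.

(a) k_gold ≈ 1.98; (b) y_gold ≈ 1.16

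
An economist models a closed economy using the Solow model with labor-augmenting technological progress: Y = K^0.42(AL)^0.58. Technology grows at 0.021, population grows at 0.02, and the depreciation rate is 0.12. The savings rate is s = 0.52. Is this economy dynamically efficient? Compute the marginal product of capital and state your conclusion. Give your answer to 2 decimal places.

dynamically inefficient; MPK ≈ 0.13

Break-even investment rate: n + g + δ = 0.02 + 0.021 + 0.12 = 0.161.
Steady-state k*: s·k^0.42 = 0.161·k gives k* = (0.52/0.161)^(1/0.58) ≈ 7.5490.
MPK = 0.42·7.5490^(-0.58) ≈ 0.1300.
MPK < n+g+δ = 0.161, so the economy is dynamically inefficient (over-saving).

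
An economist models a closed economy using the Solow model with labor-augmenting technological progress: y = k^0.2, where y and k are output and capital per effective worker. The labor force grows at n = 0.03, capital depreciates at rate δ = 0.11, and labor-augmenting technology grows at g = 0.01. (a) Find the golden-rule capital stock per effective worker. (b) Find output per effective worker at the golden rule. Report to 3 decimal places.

(a) k_gold ≈ 1.433; (b) y_gold ≈ 1.075

n + g + δ = 0.03 + 0.01 + 0.11 = 0.15.
At the golden rule the marginal product of capital equals n+g+δ: 0.2·k^(0.2−1) = 0.15. Solving, k_gold = (0.2/0.15)^(1/0.8) ≈ 1.4328.
y_gold = 1.4328^0.2 ≈ 1.0746.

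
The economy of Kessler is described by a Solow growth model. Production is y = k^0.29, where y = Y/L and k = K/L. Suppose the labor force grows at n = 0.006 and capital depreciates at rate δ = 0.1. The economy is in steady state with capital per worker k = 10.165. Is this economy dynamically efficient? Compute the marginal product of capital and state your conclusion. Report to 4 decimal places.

Break-even investment rate: n + δ = 0.006 + 0.1 = 0.106.
MPK = 0.29·k^(0.29−1) = 0.29·10.165^(-0.71) ≈ 0.0559.
MPK < 0.106, so the economy is dynamically inefficient (over-saving).

dynamically inefficient; MPK ≈ 0.0559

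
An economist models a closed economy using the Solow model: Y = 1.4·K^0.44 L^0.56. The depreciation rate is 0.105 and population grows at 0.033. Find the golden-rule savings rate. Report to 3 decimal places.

Break-even investment rate: n + δ = 0.033 + 0.105 = 0.138.
At the golden rule MPK = n+δ, and in any Cobb-Douglas steady state s = (n+δ)·k/y = MPK·k/y = capital's share 0.44.

s_gold = 0.440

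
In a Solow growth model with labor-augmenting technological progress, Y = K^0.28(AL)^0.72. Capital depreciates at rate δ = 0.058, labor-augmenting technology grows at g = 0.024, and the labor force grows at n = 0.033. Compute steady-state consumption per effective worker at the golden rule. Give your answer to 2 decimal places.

c_gold ≈ 1.02

Capital per effective worker breaks even when investment replaces (n + g + δ)·k; here n + g + δ = 0.115.
Maximizing c = f(k) − (n+g+δ)·k gives f'(k) = n+g+δ, i.e. 0.28·k^(0.28−1) = 0.115, so k_gold = (0.28/0.115)^(1/0.72) ≈ 3.4415.
y_gold = 3.4415^0.28 ≈ 1.4135.
c_gold = y_gold − (n+g+δ)·k_gold = 1.4135 − 0.115·3.4415 ≈ 1.0177.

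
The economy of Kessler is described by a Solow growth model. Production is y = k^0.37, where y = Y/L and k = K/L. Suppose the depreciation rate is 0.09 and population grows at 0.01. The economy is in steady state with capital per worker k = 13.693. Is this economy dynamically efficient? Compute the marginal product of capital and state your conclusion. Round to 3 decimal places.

Capital per worker breaks even when investment replaces (n + δ)·k; here n + δ = 0.1.
MPK = 0.37·k^(0.37−1) = 0.37·13.693^(-0.63) ≈ 0.0712.
MPK < 0.1, so the economy is dynamically inefficient (over-saving).

dynamically inefficient; MPK ≈ 0.071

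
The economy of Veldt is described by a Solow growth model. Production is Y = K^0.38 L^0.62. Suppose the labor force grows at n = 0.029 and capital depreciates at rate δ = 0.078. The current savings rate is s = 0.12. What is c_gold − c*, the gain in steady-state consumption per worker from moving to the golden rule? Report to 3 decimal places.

Δc ≈ 0.404

Break-even investment rate: n + δ = 0.029 + 0.078 = 0.107.
Current steady state (s = 0.12): k* = (0.12/0.107)^(1/0.62) ≈ 1.2031, y* = 1.2031^0.38 ≈ 1.0728, c* = (1−0.12)·1.0728 ≈ 0.9441.
Golden rule sets MPK = n+δ: 0.38·k^(0.38−1) = 0.107, so k_gold = (0.38/0.107)^(1/0.62) ≈ 7.7222.
y_gold = 7.7222^0.38 ≈ 2.1744, c_gold = y_gold − 0.107·k_gold ≈ 1.3481.
Gain: Δc = 1.3481 − 0.9441 ≈ 0.4041.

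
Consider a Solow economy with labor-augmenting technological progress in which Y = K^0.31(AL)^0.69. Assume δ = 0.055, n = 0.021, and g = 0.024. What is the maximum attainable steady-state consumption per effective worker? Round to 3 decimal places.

c_gold ≈ 1.147

Break-even investment rate: n + g + δ = 0.021 + 0.024 + 0.055 = 0.1.
Maximizing c = f(k) − (n+g+δ)·k gives f'(k) = n+g+δ, i.e. 0.31·k^(0.31−1) = 0.1, so k_gold = (0.31/0.1)^(1/0.69) ≈ 5.1537.
y_gold = 5.1537^0.31 ≈ 1.6625.
c_gold = y_gold − (n+g+δ)·k_gold = 1.6625 − 0.1·5.1537 ≈ 1.1471.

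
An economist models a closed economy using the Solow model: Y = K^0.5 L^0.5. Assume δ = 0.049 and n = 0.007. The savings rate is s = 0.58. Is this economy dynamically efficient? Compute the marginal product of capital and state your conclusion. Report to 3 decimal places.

The effective depreciation rate is n + δ = 0.007 + 0.049 = 0.056.
Steady-state k*: s·k^0.5 = 0.056·k gives k* = (0.58/0.056)^(1/0.5) ≈ 107.2704.
MPK = 0.5·107.2704^(-0.5) ≈ 0.0483.
MPK < n+δ = 0.056, so the economy is dynamically inefficient (over-saving).

dynamically inefficient; MPK ≈ 0.048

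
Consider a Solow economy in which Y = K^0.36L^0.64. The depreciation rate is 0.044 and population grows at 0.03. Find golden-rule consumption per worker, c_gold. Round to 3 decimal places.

Break-even investment rate: n + δ = 0.03 + 0.044 = 0.074.
Maximizing c = f(k) − (n+δ)·k gives f'(k) = n+δ, i.e. 0.36·k^(0.36−1) = 0.074, so k_gold = (0.36/0.074)^(1/0.64) ≈ 11.8454.
y_gold = 11.8454^0.36 ≈ 2.4349.
c_gold = y_gold − (n+δ)·k_gold = 2.4349 − 0.074·11.8454 ≈ 1.5583.

c_gold ≈ 1.558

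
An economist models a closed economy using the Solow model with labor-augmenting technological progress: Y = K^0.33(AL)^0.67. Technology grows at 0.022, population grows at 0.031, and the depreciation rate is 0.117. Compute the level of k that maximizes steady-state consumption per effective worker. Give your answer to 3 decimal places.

Capital per effective worker breaks even when investment replaces (n + g + δ)·k; here n + g + δ = 0.17.
Maximizing c = f(k) − (n+g+δ)·k gives f'(k) = n+g+δ, i.e. 0.33·k^(0.33−1) = 0.17, so k_gold = (0.33/0.17)^(1/0.67) ≈ 2.6912.

k_gold ≈ 2.691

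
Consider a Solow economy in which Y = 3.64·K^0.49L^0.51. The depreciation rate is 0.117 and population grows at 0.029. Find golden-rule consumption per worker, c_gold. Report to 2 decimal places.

The effective depreciation rate is n + δ = 0.029 + 0.117 = 0.146.
At the golden rule the marginal product of capital equals n+δ: 0.49·3.64·k^(0.49−1) = 0.146. Solving, k_gold = (0.49·3.64/0.146)^(1/0.51) ≈ 135.2895.
y_gold = 3.64·135.2895^0.49 ≈ 40.3107.
c_gold = y_gold − (n+δ)·k_gold = 40.3107 − 0.146·135.2895 ≈ 20.5585.

c_gold ≈ 20.56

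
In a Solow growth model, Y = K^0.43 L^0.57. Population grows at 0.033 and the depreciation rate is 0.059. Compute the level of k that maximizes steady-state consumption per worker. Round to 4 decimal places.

k_gold ≈ 14.9582

Break-even investment rate: n + δ = 0.033 + 0.059 = 0.092.
Setting f'(k) = n+δ gives 0.43·k^(0.43−1) = 0.092, hence k_gold = (0.43/0.092)^(1/0.57) ≈ 14.9582.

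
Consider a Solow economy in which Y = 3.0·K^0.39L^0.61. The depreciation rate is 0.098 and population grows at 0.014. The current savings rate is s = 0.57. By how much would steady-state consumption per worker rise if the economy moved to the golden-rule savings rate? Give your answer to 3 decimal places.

n + δ = 0.014 + 0.098 = 0.112.
Current steady state (s = 0.57): k* = (0.57·3.0/0.112)^(1/0.61) ≈ 87.2207, y* = 3.0·87.2207^0.39 ≈ 17.1381, c* = (1−0.57)·17.1381 ≈ 7.3694.
At the golden rule the marginal product of capital equals n+δ: 0.39·3.0·k^(0.39−1) = 0.112. Solving, k_gold = (0.39·3.0/0.112)^(1/0.61) ≈ 46.8208.
y_gold = 3.0·46.8208^0.39 ≈ 13.4460, c_gold = y_gold − 0.112·k_gold ≈ 8.2020.
Gain: Δc = 8.2020 − 7.3694 ≈ 0.8327.

Δc ≈ 0.833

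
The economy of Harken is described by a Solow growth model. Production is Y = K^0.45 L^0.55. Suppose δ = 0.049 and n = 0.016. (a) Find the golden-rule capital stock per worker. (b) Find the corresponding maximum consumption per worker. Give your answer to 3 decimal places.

(a) k_gold ≈ 33.714; (b) c_gold ≈ 2.678

n + δ = 0.016 + 0.049 = 0.065.
Maximizing c = f(k) − (n+δ)·k gives f'(k) = n+δ, i.e. 0.45·k^(0.45−1) = 0.065, so k_gold = (0.45/0.065)^(1/0.55) ≈ 33.7145.
y_gold = 33.7145^0.45 ≈ 4.8699; c_gold = y_gold − 0.065·k_gold ≈ 2.6784.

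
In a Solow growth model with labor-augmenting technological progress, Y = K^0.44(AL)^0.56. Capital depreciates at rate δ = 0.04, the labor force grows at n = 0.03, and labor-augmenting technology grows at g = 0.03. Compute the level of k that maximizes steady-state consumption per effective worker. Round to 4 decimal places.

n + g + δ = 0.03 + 0.03 + 0.04 = 0.1.
At the golden rule the marginal product of capital equals n+g+δ: 0.44·k^(0.44−1) = 0.1. Solving, k_gold = (0.44/0.1)^(1/0.56) ≈ 14.0936.

k_gold ≈ 14.0936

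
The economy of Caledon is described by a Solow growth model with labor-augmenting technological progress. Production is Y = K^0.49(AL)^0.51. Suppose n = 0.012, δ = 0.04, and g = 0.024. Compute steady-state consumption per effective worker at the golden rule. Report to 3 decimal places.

n + g + δ = 0.012 + 0.024 + 0.04 = 0.076.
Setting f'(k) = n+g+δ gives 0.49·k^(0.49−1) = 0.076, hence k_gold = (0.49/0.076)^(1/0.51) ≈ 38.6389.
y_gold = 38.6389^0.49 ≈ 5.9930.
c_gold = y_gold − (n+g+δ)·k_gold = 5.9930 − 0.076·38.6389 ≈ 3.0564.

c_gold ≈ 3.056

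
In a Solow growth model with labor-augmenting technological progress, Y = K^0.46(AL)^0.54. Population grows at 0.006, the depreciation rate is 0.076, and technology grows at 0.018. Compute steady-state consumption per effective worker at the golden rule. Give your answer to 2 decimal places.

Capital per effective worker breaks even when investment replaces (n + g + δ)·k; here n + g + δ = 0.1.
Maximizing c = f(k) − (n+g+δ)·k gives f'(k) = n+g+δ, i.e. 0.46·k^(0.46−1) = 0.1, so k_gold = (0.46/0.1)^(1/0.54) ≈ 16.8783.
y_gold = 16.8783^0.46 ≈ 3.6692.
c_gold = y_gold − (n+g+δ)·k_gold = 3.6692 − 0.1·16.8783 ≈ 1.9814.

c_gold ≈ 1.98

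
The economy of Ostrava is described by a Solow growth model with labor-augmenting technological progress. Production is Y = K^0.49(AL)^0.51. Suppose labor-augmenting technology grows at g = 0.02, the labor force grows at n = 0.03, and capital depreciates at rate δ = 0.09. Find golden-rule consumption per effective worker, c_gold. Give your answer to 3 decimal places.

c_gold ≈ 1.699

The effective depreciation rate is n + g + δ = 0.03 + 0.02 + 0.09 = 0.14.
Golden rule sets MPK = n+g+δ: 0.49·k^(0.49−1) = 0.14, so k_gold = (0.49/0.14)^(1/0.51) ≈ 11.6627.
y_gold = 11.6627^0.49 ≈ 3.3322.
c_gold = y_gold − (n+g+δ)·k_gold = 3.3322 − 0.14·11.6627 ≈ 1.6994.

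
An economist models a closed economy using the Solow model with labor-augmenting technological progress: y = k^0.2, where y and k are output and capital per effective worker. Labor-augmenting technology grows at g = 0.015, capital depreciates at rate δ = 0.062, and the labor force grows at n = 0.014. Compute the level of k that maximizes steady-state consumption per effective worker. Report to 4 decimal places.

k_gold ≈ 2.6760

The effective depreciation rate is n + g + δ = 0.014 + 0.015 + 0.062 = 0.091.
Setting f'(k) = n+g+δ gives 0.2·k^(0.2−1) = 0.091, hence k_gold = (0.2/0.091)^(1/0.8) ≈ 2.6760.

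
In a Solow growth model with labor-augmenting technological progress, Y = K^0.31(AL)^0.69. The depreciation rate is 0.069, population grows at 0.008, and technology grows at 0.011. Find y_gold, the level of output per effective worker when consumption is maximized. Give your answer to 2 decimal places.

y_gold ≈ 1.76

Capital per effective worker breaks even when investment replaces (n + g + δ)·k; here n + g + δ = 0.088.
Golden rule sets MPK = n+g+δ: 0.31·k^(0.31−1) = 0.088, so k_gold = (0.31/0.088)^(1/0.69) ≈ 6.2027.
Output: y_gold = k_gold^0.31 = 6.2027^0.31 ≈ 1.7608.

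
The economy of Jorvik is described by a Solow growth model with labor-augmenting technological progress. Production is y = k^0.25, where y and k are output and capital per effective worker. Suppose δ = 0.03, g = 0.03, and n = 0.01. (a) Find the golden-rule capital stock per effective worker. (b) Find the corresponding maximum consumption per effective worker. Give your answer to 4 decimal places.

n + g + δ = 0.01 + 0.03 + 0.03 = 0.07.
Maximizing c = f(k) − (n+g+δ)·k gives f'(k) = n+g+δ, i.e. 0.25·k^(0.25−1) = 0.07, so k_gold = (0.25/0.07)^(1/0.75) ≈ 5.4591.
y_gold = 5.4591^0.25 ≈ 1.5286; c_gold = y_gold − 0.07·k_gold ≈ 1.1464.

(a) k_gold ≈ 5.4591; (b) c_gold ≈ 1.1464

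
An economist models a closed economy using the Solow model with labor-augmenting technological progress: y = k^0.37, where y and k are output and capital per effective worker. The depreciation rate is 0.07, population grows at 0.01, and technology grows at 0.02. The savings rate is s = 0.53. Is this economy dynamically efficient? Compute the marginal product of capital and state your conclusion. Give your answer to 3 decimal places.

Capital per effective worker breaks even when investment replaces (n + g + δ)·k; here n + g + δ = 0.1.
Steady-state k*: s·k^0.37 = 0.1·k gives k* = (0.53/0.1)^(1/0.63) ≈ 14.1138.
MPK = 0.37·14.1138^(-0.63) ≈ 0.0698.
MPK < n+g+δ = 0.1, so the economy is dynamically inefficient (over-saving).

dynamically inefficient; MPK ≈ 0.070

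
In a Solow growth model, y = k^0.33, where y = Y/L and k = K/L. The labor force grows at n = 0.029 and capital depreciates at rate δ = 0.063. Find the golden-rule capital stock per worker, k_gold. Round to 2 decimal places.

k_gold ≈ 6.73

Capital per worker breaks even when investment replaces (n + δ)·k; here n + δ = 0.092.
Maximizing c = f(k) − (n+δ)·k gives f'(k) = n+δ, i.e. 0.33·k^(0.33−1) = 0.092, so k_gold = (0.33/0.092)^(1/0.67) ≈ 6.7290.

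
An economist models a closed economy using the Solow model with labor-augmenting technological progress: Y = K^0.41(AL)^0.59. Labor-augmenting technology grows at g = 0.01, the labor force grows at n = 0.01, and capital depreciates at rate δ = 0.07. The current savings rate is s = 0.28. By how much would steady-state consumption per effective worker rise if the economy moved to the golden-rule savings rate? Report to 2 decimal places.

Capital per effective worker breaks even when investment replaces (n + g + δ)·k; here n + g + δ = 0.09.
Current steady state (s = 0.28): k* = (0.28/0.09)^(1/0.59) ≈ 6.8462, y* = 6.8462^0.41 ≈ 2.2006, c* = (1−0.28)·2.2006 ≈ 1.5844.
Golden rule sets MPK = n+g+δ: 0.41·k^(0.41−1) = 0.09, so k_gold = (0.41/0.09)^(1/0.59) ≈ 13.0669.
y_gold = 13.0669^0.41 ≈ 2.8683, c_gold = y_gold − 0.09·k_gold ≈ 1.6923.
Gain: Δc = 1.6923 − 1.5844 ≈ 0.1079.

Δc ≈ 0.11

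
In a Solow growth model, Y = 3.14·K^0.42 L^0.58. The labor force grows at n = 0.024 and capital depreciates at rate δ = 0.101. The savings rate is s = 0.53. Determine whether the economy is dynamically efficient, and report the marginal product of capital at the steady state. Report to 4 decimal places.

The effective depreciation rate is n + δ = 0.024 + 0.101 = 0.125.
Steady-state k*: s·A·k^0.42 = 0.125·k gives k* = (0.53·3.14/0.125)^(1/0.58) ≈ 86.7842.
MPK = 0.42·3.14·86.7842^(-0.58) ≈ 0.0991.
MPK < n+δ = 0.125, so the economy is dynamically inefficient (over-saving).

dynamically inefficient; MPK ≈ 0.0991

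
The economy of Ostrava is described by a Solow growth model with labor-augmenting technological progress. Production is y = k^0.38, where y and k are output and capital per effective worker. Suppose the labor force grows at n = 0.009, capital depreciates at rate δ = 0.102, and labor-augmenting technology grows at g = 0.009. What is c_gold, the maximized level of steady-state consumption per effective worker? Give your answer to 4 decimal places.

n + g + δ = 0.009 + 0.009 + 0.102 = 0.12.
At the golden rule the marginal product of capital equals n+g+δ: 0.38·k^(0.38−1) = 0.12. Solving, k_gold = (0.38/0.12)^(1/0.62) ≈ 6.4183.
y_gold = 6.4183^0.38 ≈ 2.0268.
c_gold = y_gold − (n+g+δ)·k_gold = 2.0268 − 0.12·6.4183 ≈ 1.2566.

c_gold ≈ 1.2566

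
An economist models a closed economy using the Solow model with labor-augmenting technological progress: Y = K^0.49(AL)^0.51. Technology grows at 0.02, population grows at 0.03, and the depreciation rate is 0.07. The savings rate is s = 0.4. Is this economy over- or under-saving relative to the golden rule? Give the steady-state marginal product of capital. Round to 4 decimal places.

under-saving; MPK ≈ 0.1470

Break-even investment rate: n + g + δ = 0.03 + 0.02 + 0.07 = 0.12.
Steady-state k*: s·k^0.49 = 0.12·k gives k* = (0.4/0.12)^(1/0.51) ≈ 10.5987.
MPK = 0.49·10.5987^(-0.51) ≈ 0.1470.
MPK > n+g+δ = 0.12, so the economy is dynamically efficient (under-saving).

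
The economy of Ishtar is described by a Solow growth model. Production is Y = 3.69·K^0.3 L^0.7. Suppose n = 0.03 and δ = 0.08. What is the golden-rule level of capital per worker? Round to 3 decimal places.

The effective depreciation rate is n + δ = 0.03 + 0.08 = 0.11.
Setting f'(k) = n+δ gives 0.3·3.69·k^(0.3−1) = 0.11, hence k_gold = (0.3·3.69/0.11)^(1/0.7) ≈ 27.0712.

k_gold ≈ 27.071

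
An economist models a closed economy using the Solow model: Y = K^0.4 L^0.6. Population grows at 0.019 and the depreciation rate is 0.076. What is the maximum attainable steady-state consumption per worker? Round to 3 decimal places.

The effective depreciation rate is n + δ = 0.019 + 0.076 = 0.095.
At the golden rule the marginal product of capital equals n+δ: 0.4·k^(0.4−1) = 0.095. Solving, k_gold = (0.4/0.095)^(1/0.6) ≈ 10.9789.
y_gold = 10.9789^0.4 ≈ 2.6075.
c_gold = y_gold − (n+δ)·k_gold = 2.6075 − 0.095·10.9789 ≈ 1.5645.

c_gold ≈ 1.564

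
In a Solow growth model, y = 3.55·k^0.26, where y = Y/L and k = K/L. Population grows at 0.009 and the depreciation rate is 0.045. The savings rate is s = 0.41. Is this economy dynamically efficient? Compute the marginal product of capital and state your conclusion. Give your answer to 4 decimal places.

dynamically inefficient; MPK ≈ 0.0342

n + δ = 0.009 + 0.045 = 0.054.
Steady-state k*: s·A·k^0.26 = 0.054·k gives k* = (0.41·3.55/0.054)^(1/0.74) ≈ 85.7567.
MPK = 0.26·3.55·85.7567^(-0.74) ≈ 0.0342.
MPK < n+δ = 0.054, so the economy is dynamically inefficient (over-saving).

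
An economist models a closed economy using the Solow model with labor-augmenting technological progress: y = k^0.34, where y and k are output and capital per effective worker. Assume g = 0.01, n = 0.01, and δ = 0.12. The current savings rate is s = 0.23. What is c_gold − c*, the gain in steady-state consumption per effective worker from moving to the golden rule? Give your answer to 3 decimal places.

The effective depreciation rate is n + g + δ = 0.01 + 0.01 + 0.12 = 0.14.
Current steady state (s = 0.23): k* = (0.23/0.14)^(1/0.66) ≈ 2.1216, y* = 2.1216^0.34 ≈ 1.2914, c* = (1−0.23)·1.2914 ≈ 0.9944.
Golden rule sets MPK = n+g+δ: 0.34·k^(0.34−1) = 0.14, so k_gold = (0.34/0.14)^(1/0.66) ≈ 3.8359.
y_gold = 3.8359^0.34 ≈ 1.5795, c_gold = y_gold − 0.14·k_gold ≈ 1.0425.
Gain: Δc = 1.0425 − 0.9944 ≈ 0.0481.

Δc ≈ 0.048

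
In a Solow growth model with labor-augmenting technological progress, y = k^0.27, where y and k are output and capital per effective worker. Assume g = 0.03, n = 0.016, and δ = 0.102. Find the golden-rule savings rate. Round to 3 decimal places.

s_gold = 0.270

The effective depreciation rate is n + g + δ = 0.016 + 0.03 + 0.102 = 0.148.
At the golden rule MPK = n+g+δ, and in any Cobb-Douglas steady state s = (n+g+δ)·k/y = MPK·k/y = capital's share 0.27.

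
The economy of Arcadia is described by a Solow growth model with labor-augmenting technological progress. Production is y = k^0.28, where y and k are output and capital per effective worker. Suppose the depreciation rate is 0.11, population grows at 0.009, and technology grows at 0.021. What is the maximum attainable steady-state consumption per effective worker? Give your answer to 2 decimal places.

Break-even investment rate: n + g + δ = 0.009 + 0.021 + 0.11 = 0.14.
Golden rule sets MPK = n+g+δ: 0.28·k^(0.28−1) = 0.14, so k_gold = (0.28/0.14)^(1/0.72) ≈ 2.6188.
y_gold = 2.6188^0.28 ≈ 1.3094.
c_gold = y_gold − (n+g+δ)·k_gold = 1.3094 − 0.14·2.6188 ≈ 0.9428.

c_gold ≈ 0.94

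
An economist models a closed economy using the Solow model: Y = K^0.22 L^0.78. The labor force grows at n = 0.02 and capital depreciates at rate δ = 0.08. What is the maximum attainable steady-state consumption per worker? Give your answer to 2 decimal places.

c_gold ≈ 0.97

Break-even investment rate: n + δ = 0.02 + 0.08 = 0.1.
At the golden rule the marginal product of capital equals n+δ: 0.22·k^(0.22−1) = 0.1. Solving, k_gold = (0.22/0.1)^(1/0.78) ≈ 2.7479.
y_gold = 2.7479^0.22 ≈ 1.2491.
c_gold = y_gold − (n+δ)·k_gold = 1.2491 − 0.1·2.7479 ≈ 0.9743.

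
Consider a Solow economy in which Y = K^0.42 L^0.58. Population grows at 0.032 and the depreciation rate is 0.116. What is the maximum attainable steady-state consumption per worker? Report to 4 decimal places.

c_gold ≈ 1.2344

Break-even investment rate: n + δ = 0.032 + 0.116 = 0.148.
Setting f'(k) = n+δ gives 0.42·k^(0.42−1) = 0.148, hence k_gold = (0.42/0.148)^(1/0.58) ≈ 6.0397.
y_gold = 6.0397^0.42 ≈ 2.1283.
c_gold = y_gold − (n+δ)·k_gold = 2.1283 − 0.148·6.0397 ≈ 1.2344.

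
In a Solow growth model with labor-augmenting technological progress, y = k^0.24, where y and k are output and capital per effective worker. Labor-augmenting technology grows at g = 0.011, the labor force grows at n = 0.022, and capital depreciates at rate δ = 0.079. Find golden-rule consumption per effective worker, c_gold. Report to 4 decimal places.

c_gold ≈ 0.9668

n + g + δ = 0.022 + 0.011 + 0.079 = 0.112.
Maximizing c = f(k) − (n+g+δ)·k gives f'(k) = n+g+δ, i.e. 0.24·k^(0.24−1) = 0.112, so k_gold = (0.24/0.112)^(1/0.76) ≈ 2.7259.
y_gold = 2.7259^0.24 ≈ 1.2721.
c_gold = y_gold − (n+g+δ)·k_gold = 1.2721 − 0.112·2.7259 ≈ 0.9668.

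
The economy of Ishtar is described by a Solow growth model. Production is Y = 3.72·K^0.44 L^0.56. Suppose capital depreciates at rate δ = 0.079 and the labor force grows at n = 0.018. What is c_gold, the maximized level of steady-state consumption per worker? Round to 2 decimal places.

c_gold ≈ 19.19

n + δ = 0.018 + 0.079 = 0.097.
Maximizing c = f(k) − (n+δ)·k gives f'(k) = n+δ, i.e. 0.44·3.72·k^(0.44−1) = 0.097, so k_gold = (0.44·3.72/0.097)^(1/0.56) ≈ 155.4072.
y_gold = 3.72·155.4072^0.44 ≈ 34.2602.
c_gold = y_gold − (n+δ)·k_gold = 34.2602 − 0.097·155.4072 ≈ 19.1857.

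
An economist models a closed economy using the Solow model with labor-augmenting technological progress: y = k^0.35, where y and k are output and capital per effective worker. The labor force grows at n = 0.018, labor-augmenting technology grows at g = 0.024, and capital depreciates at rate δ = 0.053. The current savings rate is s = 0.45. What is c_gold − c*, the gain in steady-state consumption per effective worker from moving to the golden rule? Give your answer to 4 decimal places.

The effective depreciation rate is n + g + δ = 0.018 + 0.024 + 0.053 = 0.095.
Current steady state (s = 0.45): k* = (0.45/0.095)^(1/0.65) ≈ 10.9449, y* = 10.9449^0.35 ≈ 2.3106, c* = (1−0.45)·2.3106 ≈ 1.2708.
Maximizing c = f(k) − (n+g+δ)·k gives f'(k) = n+g+δ, i.e. 0.35·k^(0.35−1) = 0.095, so k_gold = (0.35/0.095)^(1/0.65) ≈ 7.4353.
y_gold = 7.4353^0.35 ≈ 2.0182, c_gold = y_gold − 0.095·k_gold ≈ 1.3118.
Gain: Δc = 1.3118 − 1.2708 ≈ 0.0410.

Δc ≈ 0.0410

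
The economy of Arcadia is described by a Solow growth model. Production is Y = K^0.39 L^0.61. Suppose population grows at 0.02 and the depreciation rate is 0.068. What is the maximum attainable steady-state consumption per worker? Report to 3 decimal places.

c_gold ≈ 1.580

n + δ = 0.02 + 0.068 = 0.088.
At the golden rule the marginal product of capital equals n+δ: 0.39·k^(0.39−1) = 0.088. Solving, k_gold = (0.39/0.088)^(1/0.61) ≈ 11.4808.
y_gold = 11.4808^0.39 ≈ 2.5905.
c_gold = y_gold − (n+δ)·k_gold = 2.5905 − 0.088·11.4808 ≈ 1.5802.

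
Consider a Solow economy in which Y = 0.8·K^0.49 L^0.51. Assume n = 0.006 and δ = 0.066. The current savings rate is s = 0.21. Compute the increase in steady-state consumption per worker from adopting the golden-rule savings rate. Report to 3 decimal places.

Capital per worker breaks even when investment replaces (n + δ)·k; here n + δ = 0.072.
Current steady state (s = 0.21): k* = (0.21·0.8/0.072)^(1/0.51) ≈ 5.2665, y* = 0.8·5.2665^0.49 ≈ 1.8057, c* = (1−0.21)·1.8057 ≈ 1.4265.
Golden rule sets MPK = n+δ: 0.49·0.8·k^(0.49−1) = 0.072, so k_gold = (0.49·0.8/0.072)^(1/0.51) ≈ 27.7362.
y_gold = 0.8·27.7362^0.49 ≈ 4.0755, c_gold = y_gold − 0.072·k_gold ≈ 2.0785.
Gain: Δc = 2.0785 − 1.4265 ≈ 0.6520.

Δc ≈ 0.652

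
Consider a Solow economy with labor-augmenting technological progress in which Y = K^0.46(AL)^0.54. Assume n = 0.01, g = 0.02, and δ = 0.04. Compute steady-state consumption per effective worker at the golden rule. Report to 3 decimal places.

c_gold ≈ 2.685

n + g + δ = 0.01 + 0.02 + 0.04 = 0.07.
Maximizing c = f(k) − (n+g+δ)·k gives f'(k) = n+g+δ, i.e. 0.46·k^(0.46−1) = 0.07, so k_gold = (0.46/0.07)^(1/0.54) ≈ 32.6727.
y_gold = 32.6727^0.46 ≈ 4.9719.
c_gold = y_gold − (n+g+δ)·k_gold = 4.9719 − 0.07·32.6727 ≈ 2.6848.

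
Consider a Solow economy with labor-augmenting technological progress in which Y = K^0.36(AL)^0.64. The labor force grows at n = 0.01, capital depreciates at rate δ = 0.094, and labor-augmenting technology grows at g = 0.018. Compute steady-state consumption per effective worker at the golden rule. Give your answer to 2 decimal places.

Capital per effective worker breaks even when investment replaces (n + g + δ)·k; here n + g + δ = 0.122.
At the golden rule the marginal product of capital equals n+g+δ: 0.36·k^(0.36−1) = 0.122. Solving, k_gold = (0.36/0.122)^(1/0.64) ≈ 5.4236.
y_gold = 5.4236^0.36 ≈ 1.8380.
c_gold = y_gold − (n+g+δ)·k_gold = 1.8380 − 0.122·5.4236 ≈ 1.1763.

c_gold ≈ 1.18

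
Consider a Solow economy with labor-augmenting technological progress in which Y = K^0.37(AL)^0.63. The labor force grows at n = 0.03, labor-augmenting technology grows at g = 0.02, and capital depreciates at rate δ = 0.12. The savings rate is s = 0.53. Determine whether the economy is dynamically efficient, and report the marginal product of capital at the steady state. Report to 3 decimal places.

Break-even investment rate: n + g + δ = 0.03 + 0.02 + 0.12 = 0.17.
Steady-state k*: s·k^0.37 = 0.17·k gives k* = (0.53/0.17)^(1/0.63) ≈ 6.0793.
MPK = 0.37·6.0793^(-0.63) ≈ 0.1187.
MPK < n+g+δ = 0.17, so the economy is dynamically inefficient (over-saving).

dynamically inefficient; MPK ≈ 0.119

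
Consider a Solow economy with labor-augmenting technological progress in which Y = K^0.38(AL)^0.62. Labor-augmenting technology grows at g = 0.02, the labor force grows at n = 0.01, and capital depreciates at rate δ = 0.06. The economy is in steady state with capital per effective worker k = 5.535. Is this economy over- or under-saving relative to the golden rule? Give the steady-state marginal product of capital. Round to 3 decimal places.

n + g + δ = 0.01 + 0.02 + 0.06 = 0.09.
MPK = 0.38·k^(0.38−1) = 0.38·5.535^(-0.62) ≈ 0.1315.
MPK > 0.09, so the economy is dynamically efficient (under-saving).

under-saving; MPK ≈ 0.132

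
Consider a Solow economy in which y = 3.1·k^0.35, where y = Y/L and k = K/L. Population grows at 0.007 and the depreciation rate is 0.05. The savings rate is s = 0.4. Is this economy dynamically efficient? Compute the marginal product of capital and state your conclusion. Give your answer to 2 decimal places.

n + δ = 0.007 + 0.05 = 0.057.
Steady-state k*: s·A·k^0.35 = 0.057·k gives k* = (0.4·3.1/0.057)^(1/0.65) ≈ 114.2258.
MPK = 0.35·3.1·114.2258^(-0.65) ≈ 0.0499.
MPK < n+δ = 0.057, so the economy is dynamically inefficient (over-saving).

dynamically inefficient; MPK ≈ 0.05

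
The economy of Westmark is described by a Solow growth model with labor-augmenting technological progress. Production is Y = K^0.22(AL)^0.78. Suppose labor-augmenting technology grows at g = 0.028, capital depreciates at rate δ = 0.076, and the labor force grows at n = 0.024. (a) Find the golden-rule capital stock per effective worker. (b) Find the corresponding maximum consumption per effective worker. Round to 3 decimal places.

The effective depreciation rate is n + g + δ = 0.024 + 0.028 + 0.076 = 0.128.
Setting f'(k) = n+g+δ gives 0.22·k^(0.22−1) = 0.128, hence k_gold = (0.22/0.128)^(1/0.78) ≈ 2.0024.
y_gold = 2.0024^0.22 ≈ 1.1650; c_gold = y_gold − 0.128·k_gold ≈ 0.9087.

(a) k_gold ≈ 2.002; (b) c_gold ≈ 0.909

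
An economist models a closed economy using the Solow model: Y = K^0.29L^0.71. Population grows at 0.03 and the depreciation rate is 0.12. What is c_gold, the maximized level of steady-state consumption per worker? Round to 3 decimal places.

Break-even investment rate: n + δ = 0.03 + 0.12 = 0.15.
Setting f'(k) = n+δ gives 0.29·k^(0.29−1) = 0.15, hence k_gold = (0.29/0.15)^(1/0.71) ≈ 2.5307.
y_gold = 2.5307^0.29 ≈ 1.3090.
c_gold = y_gold − (n+δ)·k_gold = 1.3090 − 0.15·2.5307 ≈ 0.9294.

c_gold ≈ 0.929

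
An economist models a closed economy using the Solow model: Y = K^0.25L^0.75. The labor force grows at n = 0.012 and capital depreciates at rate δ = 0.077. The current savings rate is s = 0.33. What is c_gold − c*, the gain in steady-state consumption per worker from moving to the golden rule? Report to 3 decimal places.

n + δ = 0.012 + 0.077 = 0.089.
Current steady state (s = 0.33): k* = (0.33/0.089)^(1/0.75) ≈ 5.7389, y* = 5.7389^0.25 ≈ 1.5478, c* = (1−0.33)·1.5478 ≈ 1.0370.
At the golden rule the marginal product of capital equals n+δ: 0.25·k^(0.25−1) = 0.089. Solving, k_gold = (0.25/0.089)^(1/0.75) ≈ 3.9634.
y_gold = 3.9634^0.25 ≈ 1.4110, c_gold = y_gold − 0.089·k_gold ≈ 1.0582.
Gain: Δc = 1.0582 − 1.0370 ≈ 0.0212.

Δc ≈ 0.021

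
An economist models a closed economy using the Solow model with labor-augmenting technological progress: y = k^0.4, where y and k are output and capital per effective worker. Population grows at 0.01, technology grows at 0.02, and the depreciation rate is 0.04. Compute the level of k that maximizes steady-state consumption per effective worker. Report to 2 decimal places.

k_gold ≈ 18.26

The effective depreciation rate is n + g + δ = 0.01 + 0.02 + 0.04 = 0.07.
Maximizing c = f(k) − (n+g+δ)·k gives f'(k) = n+g+δ, i.e. 0.4·k^(0.4−1) = 0.07, so k_gold = (0.4/0.07)^(1/0.6) ≈ 18.2643.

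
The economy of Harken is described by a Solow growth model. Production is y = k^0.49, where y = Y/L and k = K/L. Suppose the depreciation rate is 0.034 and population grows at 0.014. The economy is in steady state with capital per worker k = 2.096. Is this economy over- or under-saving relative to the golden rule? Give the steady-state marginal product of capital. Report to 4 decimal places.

under-saving; MPK ≈ 0.3360

Break-even investment rate: n + δ = 0.014 + 0.034 = 0.048.
MPK = 0.49·k^(0.49−1) = 0.49·2.096^(-0.51) ≈ 0.3360.
MPK > 0.048, so the economy is dynamically efficient (under-saving).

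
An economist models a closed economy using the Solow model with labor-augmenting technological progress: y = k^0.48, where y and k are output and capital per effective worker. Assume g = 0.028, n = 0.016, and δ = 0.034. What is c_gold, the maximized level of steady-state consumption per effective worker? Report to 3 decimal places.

c_gold ≈ 2.783

The effective depreciation rate is n + g + δ = 0.016 + 0.028 + 0.034 = 0.078.
At the golden rule the marginal product of capital equals n+g+δ: 0.48·k^(0.48−1) = 0.078. Solving, k_gold = (0.48/0.078)^(1/0.52) ≈ 32.9298.
y_gold = 32.9298^0.48 ≈ 5.3511.
c_gold = y_gold − (n+g+δ)·k_gold = 5.3511 − 0.078·32.9298 ≈ 2.7826.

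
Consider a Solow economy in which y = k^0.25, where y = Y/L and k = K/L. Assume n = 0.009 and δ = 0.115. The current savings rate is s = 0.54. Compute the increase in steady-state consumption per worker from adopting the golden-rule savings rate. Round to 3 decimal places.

Capital per worker breaks even when investment replaces (n + δ)·k; here n + δ = 0.124.
Current steady state (s = 0.54): k* = (0.54/0.124)^(1/0.75) ≈ 7.1115, y* = 7.1115^0.25 ≈ 1.6330, c* = (1−0.54)·1.6330 ≈ 0.7512.
Golden rule sets MPK = n+δ: 0.25·k^(0.25−1) = 0.124, so k_gold = (0.25/0.124)^(1/0.75) ≈ 2.5470.
y_gold = 2.5470^0.25 ≈ 1.2633, c_gold = y_gold − 0.124·k_gold ≈ 0.9475.
Gain: Δc = 0.9475 − 0.7512 ≈ 0.1963.

Δc ≈ 0.196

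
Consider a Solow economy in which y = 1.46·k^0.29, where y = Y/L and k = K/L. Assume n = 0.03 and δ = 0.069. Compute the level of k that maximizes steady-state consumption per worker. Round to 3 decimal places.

k_gold ≈ 7.743

Break-even investment rate: n + δ = 0.03 + 0.069 = 0.099.
Maximizing c = f(k) − (n+δ)·k gives f'(k) = n+δ, i.e. 0.29·1.46·k^(0.29−1) = 0.099, so k_gold = (0.29·1.46/0.099)^(1/0.71) ≈ 7.7428.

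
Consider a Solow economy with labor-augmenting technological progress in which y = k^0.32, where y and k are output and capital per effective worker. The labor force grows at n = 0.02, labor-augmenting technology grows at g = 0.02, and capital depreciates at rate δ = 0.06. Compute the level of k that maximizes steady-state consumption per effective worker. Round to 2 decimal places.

The effective depreciation rate is n + g + δ = 0.02 + 0.02 + 0.06 = 0.1.
Setting f'(k) = n+g+δ gives 0.32·k^(0.32−1) = 0.1, hence k_gold = (0.32/0.1)^(1/0.68) ≈ 5.5318.

k_gold ≈ 5.53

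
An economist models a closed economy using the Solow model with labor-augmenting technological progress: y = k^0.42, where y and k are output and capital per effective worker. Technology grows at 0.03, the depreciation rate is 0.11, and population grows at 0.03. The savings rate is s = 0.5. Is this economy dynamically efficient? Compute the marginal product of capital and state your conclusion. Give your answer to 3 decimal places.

Break-even investment rate: n + g + δ = 0.03 + 0.03 + 0.11 = 0.17.
Steady-state k*: s·k^0.42 = 0.17·k gives k* = (0.5/0.17)^(1/0.58) ≈ 6.4238.
MPK = 0.42·6.4238^(-0.58) ≈ 0.1428.
MPK < n+g+δ = 0.17, so the economy is dynamically inefficient (over-saving).

dynamically inefficient; MPK ≈ 0.143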